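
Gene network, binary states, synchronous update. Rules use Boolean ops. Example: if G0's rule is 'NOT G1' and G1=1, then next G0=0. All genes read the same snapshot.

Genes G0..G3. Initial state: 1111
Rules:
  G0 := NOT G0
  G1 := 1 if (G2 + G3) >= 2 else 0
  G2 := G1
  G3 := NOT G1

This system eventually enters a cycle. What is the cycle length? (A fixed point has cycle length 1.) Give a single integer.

Step 0: 1111
Step 1: G0=NOT G0=NOT 1=0 G1=(1+1>=2)=1 G2=G1=1 G3=NOT G1=NOT 1=0 -> 0110
Step 2: G0=NOT G0=NOT 0=1 G1=(1+0>=2)=0 G2=G1=1 G3=NOT G1=NOT 1=0 -> 1010
Step 3: G0=NOT G0=NOT 1=0 G1=(1+0>=2)=0 G2=G1=0 G3=NOT G1=NOT 0=1 -> 0001
Step 4: G0=NOT G0=NOT 0=1 G1=(0+1>=2)=0 G2=G1=0 G3=NOT G1=NOT 0=1 -> 1001
Step 5: G0=NOT G0=NOT 1=0 G1=(0+1>=2)=0 G2=G1=0 G3=NOT G1=NOT 0=1 -> 0001
State from step 5 equals state from step 3 -> cycle length 2

Answer: 2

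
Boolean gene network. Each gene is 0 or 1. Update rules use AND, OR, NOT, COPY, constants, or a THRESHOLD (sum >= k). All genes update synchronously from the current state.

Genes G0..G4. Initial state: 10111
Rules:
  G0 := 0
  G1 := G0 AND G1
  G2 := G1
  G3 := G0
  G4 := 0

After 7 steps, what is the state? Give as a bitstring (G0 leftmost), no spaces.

Step 1: G0=0(const) G1=G0&G1=1&0=0 G2=G1=0 G3=G0=1 G4=0(const) -> 00010
Step 2: G0=0(const) G1=G0&G1=0&0=0 G2=G1=0 G3=G0=0 G4=0(const) -> 00000
Step 3: G0=0(const) G1=G0&G1=0&0=0 G2=G1=0 G3=G0=0 G4=0(const) -> 00000
Step 4: G0=0(const) G1=G0&G1=0&0=0 G2=G1=0 G3=G0=0 G4=0(const) -> 00000
Step 5: G0=0(const) G1=G0&G1=0&0=0 G2=G1=0 G3=G0=0 G4=0(const) -> 00000
Step 6: G0=0(const) G1=G0&G1=0&0=0 G2=G1=0 G3=G0=0 G4=0(const) -> 00000
Step 7: G0=0(const) G1=G0&G1=0&0=0 G2=G1=0 G3=G0=0 G4=0(const) -> 00000

00000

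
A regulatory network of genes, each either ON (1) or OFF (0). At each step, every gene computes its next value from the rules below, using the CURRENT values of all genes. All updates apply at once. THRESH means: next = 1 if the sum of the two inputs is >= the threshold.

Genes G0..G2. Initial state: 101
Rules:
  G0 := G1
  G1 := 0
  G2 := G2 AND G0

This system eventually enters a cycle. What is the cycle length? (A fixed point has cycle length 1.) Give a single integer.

Step 0: 101
Step 1: G0=G1=0 G1=0(const) G2=G2&G0=1&1=1 -> 001
Step 2: G0=G1=0 G1=0(const) G2=G2&G0=1&0=0 -> 000
Step 3: G0=G1=0 G1=0(const) G2=G2&G0=0&0=0 -> 000
State from step 3 equals state from step 2 -> cycle length 1

Answer: 1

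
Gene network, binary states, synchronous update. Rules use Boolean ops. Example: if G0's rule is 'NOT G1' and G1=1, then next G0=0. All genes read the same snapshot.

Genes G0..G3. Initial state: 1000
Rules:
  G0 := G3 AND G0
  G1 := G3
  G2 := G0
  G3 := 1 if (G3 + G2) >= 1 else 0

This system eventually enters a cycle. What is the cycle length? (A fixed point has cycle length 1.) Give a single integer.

Answer: 1

Derivation:
Step 0: 1000
Step 1: G0=G3&G0=0&1=0 G1=G3=0 G2=G0=1 G3=(0+0>=1)=0 -> 0010
Step 2: G0=G3&G0=0&0=0 G1=G3=0 G2=G0=0 G3=(0+1>=1)=1 -> 0001
Step 3: G0=G3&G0=1&0=0 G1=G3=1 G2=G0=0 G3=(1+0>=1)=1 -> 0101
Step 4: G0=G3&G0=1&0=0 G1=G3=1 G2=G0=0 G3=(1+0>=1)=1 -> 0101
State from step 4 equals state from step 3 -> cycle length 1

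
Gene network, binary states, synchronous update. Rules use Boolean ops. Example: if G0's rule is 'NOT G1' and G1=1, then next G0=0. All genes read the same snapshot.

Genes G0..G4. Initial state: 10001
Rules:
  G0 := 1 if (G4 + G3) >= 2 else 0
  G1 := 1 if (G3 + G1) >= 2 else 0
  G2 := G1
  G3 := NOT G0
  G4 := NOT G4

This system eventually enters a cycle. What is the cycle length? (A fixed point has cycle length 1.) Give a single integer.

Step 0: 10001
Step 1: G0=(1+0>=2)=0 G1=(0+0>=2)=0 G2=G1=0 G3=NOT G0=NOT 1=0 G4=NOT G4=NOT 1=0 -> 00000
Step 2: G0=(0+0>=2)=0 G1=(0+0>=2)=0 G2=G1=0 G3=NOT G0=NOT 0=1 G4=NOT G4=NOT 0=1 -> 00011
Step 3: G0=(1+1>=2)=1 G1=(1+0>=2)=0 G2=G1=0 G3=NOT G0=NOT 0=1 G4=NOT G4=NOT 1=0 -> 10010
Step 4: G0=(0+1>=2)=0 G1=(1+0>=2)=0 G2=G1=0 G3=NOT G0=NOT 1=0 G4=NOT G4=NOT 0=1 -> 00001
Step 5: G0=(1+0>=2)=0 G1=(0+0>=2)=0 G2=G1=0 G3=NOT G0=NOT 0=1 G4=NOT G4=NOT 1=0 -> 00010
Step 6: G0=(0+1>=2)=0 G1=(1+0>=2)=0 G2=G1=0 G3=NOT G0=NOT 0=1 G4=NOT G4=NOT 0=1 -> 00011
State from step 6 equals state from step 2 -> cycle length 4

Answer: 4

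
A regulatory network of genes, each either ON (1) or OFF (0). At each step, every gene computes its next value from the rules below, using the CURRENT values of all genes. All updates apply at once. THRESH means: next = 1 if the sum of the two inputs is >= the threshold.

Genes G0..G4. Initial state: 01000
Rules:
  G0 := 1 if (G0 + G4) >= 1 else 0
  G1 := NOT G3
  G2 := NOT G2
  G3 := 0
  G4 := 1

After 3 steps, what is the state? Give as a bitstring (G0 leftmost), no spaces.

Step 1: G0=(0+0>=1)=0 G1=NOT G3=NOT 0=1 G2=NOT G2=NOT 0=1 G3=0(const) G4=1(const) -> 01101
Step 2: G0=(0+1>=1)=1 G1=NOT G3=NOT 0=1 G2=NOT G2=NOT 1=0 G3=0(const) G4=1(const) -> 11001
Step 3: G0=(1+1>=1)=1 G1=NOT G3=NOT 0=1 G2=NOT G2=NOT 0=1 G3=0(const) G4=1(const) -> 11101

11101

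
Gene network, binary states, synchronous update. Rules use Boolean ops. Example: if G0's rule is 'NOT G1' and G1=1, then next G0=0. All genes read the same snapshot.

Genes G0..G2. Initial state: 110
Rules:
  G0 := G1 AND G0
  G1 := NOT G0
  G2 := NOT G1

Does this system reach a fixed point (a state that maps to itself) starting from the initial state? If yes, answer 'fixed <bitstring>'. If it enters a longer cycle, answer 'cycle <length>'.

Answer: fixed 010

Derivation:
Step 0: 110
Step 1: G0=G1&G0=1&1=1 G1=NOT G0=NOT 1=0 G2=NOT G1=NOT 1=0 -> 100
Step 2: G0=G1&G0=0&1=0 G1=NOT G0=NOT 1=0 G2=NOT G1=NOT 0=1 -> 001
Step 3: G0=G1&G0=0&0=0 G1=NOT G0=NOT 0=1 G2=NOT G1=NOT 0=1 -> 011
Step 4: G0=G1&G0=1&0=0 G1=NOT G0=NOT 0=1 G2=NOT G1=NOT 1=0 -> 010
Step 5: G0=G1&G0=1&0=0 G1=NOT G0=NOT 0=1 G2=NOT G1=NOT 1=0 -> 010
Fixed point reached at step 4: 010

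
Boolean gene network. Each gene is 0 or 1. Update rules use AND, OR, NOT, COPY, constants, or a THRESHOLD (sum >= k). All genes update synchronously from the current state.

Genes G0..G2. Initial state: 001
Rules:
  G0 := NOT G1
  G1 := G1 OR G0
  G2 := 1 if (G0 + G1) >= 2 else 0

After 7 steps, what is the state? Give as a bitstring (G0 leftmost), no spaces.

Step 1: G0=NOT G1=NOT 0=1 G1=G1|G0=0|0=0 G2=(0+0>=2)=0 -> 100
Step 2: G0=NOT G1=NOT 0=1 G1=G1|G0=0|1=1 G2=(1+0>=2)=0 -> 110
Step 3: G0=NOT G1=NOT 1=0 G1=G1|G0=1|1=1 G2=(1+1>=2)=1 -> 011
Step 4: G0=NOT G1=NOT 1=0 G1=G1|G0=1|0=1 G2=(0+1>=2)=0 -> 010
Step 5: G0=NOT G1=NOT 1=0 G1=G1|G0=1|0=1 G2=(0+1>=2)=0 -> 010
Step 6: G0=NOT G1=NOT 1=0 G1=G1|G0=1|0=1 G2=(0+1>=2)=0 -> 010
Step 7: G0=NOT G1=NOT 1=0 G1=G1|G0=1|0=1 G2=(0+1>=2)=0 -> 010

010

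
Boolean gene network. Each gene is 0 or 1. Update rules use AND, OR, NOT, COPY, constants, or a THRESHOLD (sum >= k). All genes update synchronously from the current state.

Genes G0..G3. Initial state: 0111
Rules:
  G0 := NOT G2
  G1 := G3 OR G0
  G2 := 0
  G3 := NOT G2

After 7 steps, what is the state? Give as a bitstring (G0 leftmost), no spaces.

Step 1: G0=NOT G2=NOT 1=0 G1=G3|G0=1|0=1 G2=0(const) G3=NOT G2=NOT 1=0 -> 0100
Step 2: G0=NOT G2=NOT 0=1 G1=G3|G0=0|0=0 G2=0(const) G3=NOT G2=NOT 0=1 -> 1001
Step 3: G0=NOT G2=NOT 0=1 G1=G3|G0=1|1=1 G2=0(const) G3=NOT G2=NOT 0=1 -> 1101
Step 4: G0=NOT G2=NOT 0=1 G1=G3|G0=1|1=1 G2=0(const) G3=NOT G2=NOT 0=1 -> 1101
Step 5: G0=NOT G2=NOT 0=1 G1=G3|G0=1|1=1 G2=0(const) G3=NOT G2=NOT 0=1 -> 1101
Step 6: G0=NOT G2=NOT 0=1 G1=G3|G0=1|1=1 G2=0(const) G3=NOT G2=NOT 0=1 -> 1101
Step 7: G0=NOT G2=NOT 0=1 G1=G3|G0=1|1=1 G2=0(const) G3=NOT G2=NOT 0=1 -> 1101

1101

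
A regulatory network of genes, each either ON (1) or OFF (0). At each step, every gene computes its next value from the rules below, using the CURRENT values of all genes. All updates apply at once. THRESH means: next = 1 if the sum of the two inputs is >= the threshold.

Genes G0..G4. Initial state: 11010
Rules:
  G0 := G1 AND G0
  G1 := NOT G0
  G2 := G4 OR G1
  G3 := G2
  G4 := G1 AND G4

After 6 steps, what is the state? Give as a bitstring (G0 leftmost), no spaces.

Step 1: G0=G1&G0=1&1=1 G1=NOT G0=NOT 1=0 G2=G4|G1=0|1=1 G3=G2=0 G4=G1&G4=1&0=0 -> 10100
Step 2: G0=G1&G0=0&1=0 G1=NOT G0=NOT 1=0 G2=G4|G1=0|0=0 G3=G2=1 G4=G1&G4=0&0=0 -> 00010
Step 3: G0=G1&G0=0&0=0 G1=NOT G0=NOT 0=1 G2=G4|G1=0|0=0 G3=G2=0 G4=G1&G4=0&0=0 -> 01000
Step 4: G0=G1&G0=1&0=0 G1=NOT G0=NOT 0=1 G2=G4|G1=0|1=1 G3=G2=0 G4=G1&G4=1&0=0 -> 01100
Step 5: G0=G1&G0=1&0=0 G1=NOT G0=NOT 0=1 G2=G4|G1=0|1=1 G3=G2=1 G4=G1&G4=1&0=0 -> 01110
Step 6: G0=G1&G0=1&0=0 G1=NOT G0=NOT 0=1 G2=G4|G1=0|1=1 G3=G2=1 G4=G1&G4=1&0=0 -> 01110

01110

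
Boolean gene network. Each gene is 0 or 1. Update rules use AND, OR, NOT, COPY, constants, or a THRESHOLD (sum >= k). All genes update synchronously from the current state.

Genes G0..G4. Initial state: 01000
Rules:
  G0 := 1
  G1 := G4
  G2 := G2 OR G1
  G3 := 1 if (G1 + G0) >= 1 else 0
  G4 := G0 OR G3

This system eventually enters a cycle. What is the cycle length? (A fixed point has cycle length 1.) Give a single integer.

Answer: 1

Derivation:
Step 0: 01000
Step 1: G0=1(const) G1=G4=0 G2=G2|G1=0|1=1 G3=(1+0>=1)=1 G4=G0|G3=0|0=0 -> 10110
Step 2: G0=1(const) G1=G4=0 G2=G2|G1=1|0=1 G3=(0+1>=1)=1 G4=G0|G3=1|1=1 -> 10111
Step 3: G0=1(const) G1=G4=1 G2=G2|G1=1|0=1 G3=(0+1>=1)=1 G4=G0|G3=1|1=1 -> 11111
Step 4: G0=1(const) G1=G4=1 G2=G2|G1=1|1=1 G3=(1+1>=1)=1 G4=G0|G3=1|1=1 -> 11111
State from step 4 equals state from step 3 -> cycle length 1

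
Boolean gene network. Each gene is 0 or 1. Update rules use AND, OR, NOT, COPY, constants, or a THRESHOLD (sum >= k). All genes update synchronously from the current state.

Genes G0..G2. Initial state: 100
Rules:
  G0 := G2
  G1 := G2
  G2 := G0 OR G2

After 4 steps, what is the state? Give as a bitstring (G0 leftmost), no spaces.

Step 1: G0=G2=0 G1=G2=0 G2=G0|G2=1|0=1 -> 001
Step 2: G0=G2=1 G1=G2=1 G2=G0|G2=0|1=1 -> 111
Step 3: G0=G2=1 G1=G2=1 G2=G0|G2=1|1=1 -> 111
Step 4: G0=G2=1 G1=G2=1 G2=G0|G2=1|1=1 -> 111

111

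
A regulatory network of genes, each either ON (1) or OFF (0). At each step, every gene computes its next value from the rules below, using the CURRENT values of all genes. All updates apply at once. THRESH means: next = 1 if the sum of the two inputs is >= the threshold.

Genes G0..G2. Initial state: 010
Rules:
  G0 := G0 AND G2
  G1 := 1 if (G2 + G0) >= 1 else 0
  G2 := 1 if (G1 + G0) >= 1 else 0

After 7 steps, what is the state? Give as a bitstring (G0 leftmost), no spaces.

Step 1: G0=G0&G2=0&0=0 G1=(0+0>=1)=0 G2=(1+0>=1)=1 -> 001
Step 2: G0=G0&G2=0&1=0 G1=(1+0>=1)=1 G2=(0+0>=1)=0 -> 010
Step 3: G0=G0&G2=0&0=0 G1=(0+0>=1)=0 G2=(1+0>=1)=1 -> 001
Step 4: G0=G0&G2=0&1=0 G1=(1+0>=1)=1 G2=(0+0>=1)=0 -> 010
Step 5: G0=G0&G2=0&0=0 G1=(0+0>=1)=0 G2=(1+0>=1)=1 -> 001
Step 6: G0=G0&G2=0&1=0 G1=(1+0>=1)=1 G2=(0+0>=1)=0 -> 010
Step 7: G0=G0&G2=0&0=0 G1=(0+0>=1)=0 G2=(1+0>=1)=1 -> 001

001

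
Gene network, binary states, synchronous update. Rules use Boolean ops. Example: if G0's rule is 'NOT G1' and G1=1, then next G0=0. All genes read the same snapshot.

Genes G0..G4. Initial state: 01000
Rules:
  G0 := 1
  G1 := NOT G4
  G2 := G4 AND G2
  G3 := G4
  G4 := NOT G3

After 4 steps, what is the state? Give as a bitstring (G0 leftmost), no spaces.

Step 1: G0=1(const) G1=NOT G4=NOT 0=1 G2=G4&G2=0&0=0 G3=G4=0 G4=NOT G3=NOT 0=1 -> 11001
Step 2: G0=1(const) G1=NOT G4=NOT 1=0 G2=G4&G2=1&0=0 G3=G4=1 G4=NOT G3=NOT 0=1 -> 10011
Step 3: G0=1(const) G1=NOT G4=NOT 1=0 G2=G4&G2=1&0=0 G3=G4=1 G4=NOT G3=NOT 1=0 -> 10010
Step 4: G0=1(const) G1=NOT G4=NOT 0=1 G2=G4&G2=0&0=0 G3=G4=0 G4=NOT G3=NOT 1=0 -> 11000

11000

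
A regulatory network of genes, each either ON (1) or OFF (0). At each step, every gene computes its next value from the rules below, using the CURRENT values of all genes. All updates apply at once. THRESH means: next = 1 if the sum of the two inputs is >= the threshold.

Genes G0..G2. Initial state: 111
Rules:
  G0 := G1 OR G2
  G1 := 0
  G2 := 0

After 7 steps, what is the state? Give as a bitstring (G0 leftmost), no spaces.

Step 1: G0=G1|G2=1|1=1 G1=0(const) G2=0(const) -> 100
Step 2: G0=G1|G2=0|0=0 G1=0(const) G2=0(const) -> 000
Step 3: G0=G1|G2=0|0=0 G1=0(const) G2=0(const) -> 000
Step 4: G0=G1|G2=0|0=0 G1=0(const) G2=0(const) -> 000
Step 5: G0=G1|G2=0|0=0 G1=0(const) G2=0(const) -> 000
Step 6: G0=G1|G2=0|0=0 G1=0(const) G2=0(const) -> 000
Step 7: G0=G1|G2=0|0=0 G1=0(const) G2=0(const) -> 000

000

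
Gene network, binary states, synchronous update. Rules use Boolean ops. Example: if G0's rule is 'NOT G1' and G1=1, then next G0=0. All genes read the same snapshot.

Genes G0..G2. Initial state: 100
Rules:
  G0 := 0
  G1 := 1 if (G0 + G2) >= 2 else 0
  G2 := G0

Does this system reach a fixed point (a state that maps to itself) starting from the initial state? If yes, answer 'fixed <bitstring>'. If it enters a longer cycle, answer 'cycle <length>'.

Step 0: 100
Step 1: G0=0(const) G1=(1+0>=2)=0 G2=G0=1 -> 001
Step 2: G0=0(const) G1=(0+1>=2)=0 G2=G0=0 -> 000
Step 3: G0=0(const) G1=(0+0>=2)=0 G2=G0=0 -> 000
Fixed point reached at step 2: 000

Answer: fixed 000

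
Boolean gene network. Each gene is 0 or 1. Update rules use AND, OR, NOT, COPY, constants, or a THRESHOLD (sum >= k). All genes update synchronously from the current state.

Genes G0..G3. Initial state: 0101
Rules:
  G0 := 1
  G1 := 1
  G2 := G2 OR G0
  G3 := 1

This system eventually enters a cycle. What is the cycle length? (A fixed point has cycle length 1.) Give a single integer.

Step 0: 0101
Step 1: G0=1(const) G1=1(const) G2=G2|G0=0|0=0 G3=1(const) -> 1101
Step 2: G0=1(const) G1=1(const) G2=G2|G0=0|1=1 G3=1(const) -> 1111
Step 3: G0=1(const) G1=1(const) G2=G2|G0=1|1=1 G3=1(const) -> 1111
State from step 3 equals state from step 2 -> cycle length 1

Answer: 1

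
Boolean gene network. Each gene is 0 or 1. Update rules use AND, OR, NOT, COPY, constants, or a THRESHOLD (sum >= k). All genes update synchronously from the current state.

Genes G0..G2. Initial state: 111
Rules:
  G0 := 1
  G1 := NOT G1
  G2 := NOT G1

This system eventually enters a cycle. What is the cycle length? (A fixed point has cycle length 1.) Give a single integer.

Answer: 2

Derivation:
Step 0: 111
Step 1: G0=1(const) G1=NOT G1=NOT 1=0 G2=NOT G1=NOT 1=0 -> 100
Step 2: G0=1(const) G1=NOT G1=NOT 0=1 G2=NOT G1=NOT 0=1 -> 111
State from step 2 equals state from step 0 -> cycle length 2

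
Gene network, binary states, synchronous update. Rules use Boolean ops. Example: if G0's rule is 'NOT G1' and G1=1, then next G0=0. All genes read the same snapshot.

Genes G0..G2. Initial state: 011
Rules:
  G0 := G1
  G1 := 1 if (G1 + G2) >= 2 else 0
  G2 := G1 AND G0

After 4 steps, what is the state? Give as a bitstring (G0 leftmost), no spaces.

Step 1: G0=G1=1 G1=(1+1>=2)=1 G2=G1&G0=1&0=0 -> 110
Step 2: G0=G1=1 G1=(1+0>=2)=0 G2=G1&G0=1&1=1 -> 101
Step 3: G0=G1=0 G1=(0+1>=2)=0 G2=G1&G0=0&1=0 -> 000
Step 4: G0=G1=0 G1=(0+0>=2)=0 G2=G1&G0=0&0=0 -> 000

000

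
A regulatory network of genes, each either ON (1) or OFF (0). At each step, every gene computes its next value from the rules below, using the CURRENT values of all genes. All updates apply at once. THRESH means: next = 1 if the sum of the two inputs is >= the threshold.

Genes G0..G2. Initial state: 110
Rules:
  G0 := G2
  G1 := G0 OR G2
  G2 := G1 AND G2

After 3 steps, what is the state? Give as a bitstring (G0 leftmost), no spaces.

Step 1: G0=G2=0 G1=G0|G2=1|0=1 G2=G1&G2=1&0=0 -> 010
Step 2: G0=G2=0 G1=G0|G2=0|0=0 G2=G1&G2=1&0=0 -> 000
Step 3: G0=G2=0 G1=G0|G2=0|0=0 G2=G1&G2=0&0=0 -> 000

000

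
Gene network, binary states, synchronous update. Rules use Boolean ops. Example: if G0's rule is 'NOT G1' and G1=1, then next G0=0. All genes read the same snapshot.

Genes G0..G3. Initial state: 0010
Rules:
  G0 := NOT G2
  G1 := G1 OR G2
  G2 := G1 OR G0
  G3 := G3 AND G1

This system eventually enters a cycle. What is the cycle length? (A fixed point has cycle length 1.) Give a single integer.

Step 0: 0010
Step 1: G0=NOT G2=NOT 1=0 G1=G1|G2=0|1=1 G2=G1|G0=0|0=0 G3=G3&G1=0&0=0 -> 0100
Step 2: G0=NOT G2=NOT 0=1 G1=G1|G2=1|0=1 G2=G1|G0=1|0=1 G3=G3&G1=0&1=0 -> 1110
Step 3: G0=NOT G2=NOT 1=0 G1=G1|G2=1|1=1 G2=G1|G0=1|1=1 G3=G3&G1=0&1=0 -> 0110
Step 4: G0=NOT G2=NOT 1=0 G1=G1|G2=1|1=1 G2=G1|G0=1|0=1 G3=G3&G1=0&1=0 -> 0110
State from step 4 equals state from step 3 -> cycle length 1

Answer: 1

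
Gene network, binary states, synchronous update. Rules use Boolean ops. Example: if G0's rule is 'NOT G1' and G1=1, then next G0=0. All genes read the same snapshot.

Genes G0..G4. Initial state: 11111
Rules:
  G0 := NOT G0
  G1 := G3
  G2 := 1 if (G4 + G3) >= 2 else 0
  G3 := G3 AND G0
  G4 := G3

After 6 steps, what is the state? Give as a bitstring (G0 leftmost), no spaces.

Step 1: G0=NOT G0=NOT 1=0 G1=G3=1 G2=(1+1>=2)=1 G3=G3&G0=1&1=1 G4=G3=1 -> 01111
Step 2: G0=NOT G0=NOT 0=1 G1=G3=1 G2=(1+1>=2)=1 G3=G3&G0=1&0=0 G4=G3=1 -> 11101
Step 3: G0=NOT G0=NOT 1=0 G1=G3=0 G2=(1+0>=2)=0 G3=G3&G0=0&1=0 G4=G3=0 -> 00000
Step 4: G0=NOT G0=NOT 0=1 G1=G3=0 G2=(0+0>=2)=0 G3=G3&G0=0&0=0 G4=G3=0 -> 10000
Step 5: G0=NOT G0=NOT 1=0 G1=G3=0 G2=(0+0>=2)=0 G3=G3&G0=0&1=0 G4=G3=0 -> 00000
Step 6: G0=NOT G0=NOT 0=1 G1=G3=0 G2=(0+0>=2)=0 G3=G3&G0=0&0=0 G4=G3=0 -> 10000

10000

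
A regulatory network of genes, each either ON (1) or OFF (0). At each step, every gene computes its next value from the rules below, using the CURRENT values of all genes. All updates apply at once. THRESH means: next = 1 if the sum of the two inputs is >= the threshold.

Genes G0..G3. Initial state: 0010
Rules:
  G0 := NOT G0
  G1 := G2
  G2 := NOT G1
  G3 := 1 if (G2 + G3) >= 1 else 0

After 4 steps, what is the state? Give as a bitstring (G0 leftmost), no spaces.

Step 1: G0=NOT G0=NOT 0=1 G1=G2=1 G2=NOT G1=NOT 0=1 G3=(1+0>=1)=1 -> 1111
Step 2: G0=NOT G0=NOT 1=0 G1=G2=1 G2=NOT G1=NOT 1=0 G3=(1+1>=1)=1 -> 0101
Step 3: G0=NOT G0=NOT 0=1 G1=G2=0 G2=NOT G1=NOT 1=0 G3=(0+1>=1)=1 -> 1001
Step 4: G0=NOT G0=NOT 1=0 G1=G2=0 G2=NOT G1=NOT 0=1 G3=(0+1>=1)=1 -> 0011

0011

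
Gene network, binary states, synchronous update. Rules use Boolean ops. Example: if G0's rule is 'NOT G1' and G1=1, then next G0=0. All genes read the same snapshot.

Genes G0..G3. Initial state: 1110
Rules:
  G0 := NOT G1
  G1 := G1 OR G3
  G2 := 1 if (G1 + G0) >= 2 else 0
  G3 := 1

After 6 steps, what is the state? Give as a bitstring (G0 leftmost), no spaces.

Step 1: G0=NOT G1=NOT 1=0 G1=G1|G3=1|0=1 G2=(1+1>=2)=1 G3=1(const) -> 0111
Step 2: G0=NOT G1=NOT 1=0 G1=G1|G3=1|1=1 G2=(1+0>=2)=0 G3=1(const) -> 0101
Step 3: G0=NOT G1=NOT 1=0 G1=G1|G3=1|1=1 G2=(1+0>=2)=0 G3=1(const) -> 0101
Step 4: G0=NOT G1=NOT 1=0 G1=G1|G3=1|1=1 G2=(1+0>=2)=0 G3=1(const) -> 0101
Step 5: G0=NOT G1=NOT 1=0 G1=G1|G3=1|1=1 G2=(1+0>=2)=0 G3=1(const) -> 0101
Step 6: G0=NOT G1=NOT 1=0 G1=G1|G3=1|1=1 G2=(1+0>=2)=0 G3=1(const) -> 0101

0101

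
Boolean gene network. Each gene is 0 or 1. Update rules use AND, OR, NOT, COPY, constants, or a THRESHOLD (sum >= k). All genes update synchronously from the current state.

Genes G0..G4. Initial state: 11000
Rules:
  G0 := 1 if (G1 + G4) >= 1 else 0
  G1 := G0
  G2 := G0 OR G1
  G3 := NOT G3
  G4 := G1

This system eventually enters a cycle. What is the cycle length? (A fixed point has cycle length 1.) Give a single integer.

Step 0: 11000
Step 1: G0=(1+0>=1)=1 G1=G0=1 G2=G0|G1=1|1=1 G3=NOT G3=NOT 0=1 G4=G1=1 -> 11111
Step 2: G0=(1+1>=1)=1 G1=G0=1 G2=G0|G1=1|1=1 G3=NOT G3=NOT 1=0 G4=G1=1 -> 11101
Step 3: G0=(1+1>=1)=1 G1=G0=1 G2=G0|G1=1|1=1 G3=NOT G3=NOT 0=1 G4=G1=1 -> 11111
State from step 3 equals state from step 1 -> cycle length 2

Answer: 2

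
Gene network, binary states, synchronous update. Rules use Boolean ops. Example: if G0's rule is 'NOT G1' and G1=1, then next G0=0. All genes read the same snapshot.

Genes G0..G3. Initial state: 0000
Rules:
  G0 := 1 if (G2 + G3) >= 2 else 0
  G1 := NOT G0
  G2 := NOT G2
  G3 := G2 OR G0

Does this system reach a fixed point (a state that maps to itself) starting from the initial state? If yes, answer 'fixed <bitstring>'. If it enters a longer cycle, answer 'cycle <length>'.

Step 0: 0000
Step 1: G0=(0+0>=2)=0 G1=NOT G0=NOT 0=1 G2=NOT G2=NOT 0=1 G3=G2|G0=0|0=0 -> 0110
Step 2: G0=(1+0>=2)=0 G1=NOT G0=NOT 0=1 G2=NOT G2=NOT 1=0 G3=G2|G0=1|0=1 -> 0101
Step 3: G0=(0+1>=2)=0 G1=NOT G0=NOT 0=1 G2=NOT G2=NOT 0=1 G3=G2|G0=0|0=0 -> 0110
Cycle of length 2 starting at step 1 -> no fixed point

Answer: cycle 2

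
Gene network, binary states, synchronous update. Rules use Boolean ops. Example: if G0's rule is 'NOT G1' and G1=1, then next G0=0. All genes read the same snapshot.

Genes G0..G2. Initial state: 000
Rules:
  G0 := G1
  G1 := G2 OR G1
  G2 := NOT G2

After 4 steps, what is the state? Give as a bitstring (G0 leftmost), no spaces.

Step 1: G0=G1=0 G1=G2|G1=0|0=0 G2=NOT G2=NOT 0=1 -> 001
Step 2: G0=G1=0 G1=G2|G1=1|0=1 G2=NOT G2=NOT 1=0 -> 010
Step 3: G0=G1=1 G1=G2|G1=0|1=1 G2=NOT G2=NOT 0=1 -> 111
Step 4: G0=G1=1 G1=G2|G1=1|1=1 G2=NOT G2=NOT 1=0 -> 110

110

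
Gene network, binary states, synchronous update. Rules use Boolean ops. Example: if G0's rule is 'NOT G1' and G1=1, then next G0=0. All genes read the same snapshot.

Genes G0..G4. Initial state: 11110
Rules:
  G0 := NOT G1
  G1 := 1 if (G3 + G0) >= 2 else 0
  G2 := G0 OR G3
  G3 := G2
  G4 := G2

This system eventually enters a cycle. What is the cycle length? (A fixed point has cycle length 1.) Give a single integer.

Answer: 4

Derivation:
Step 0: 11110
Step 1: G0=NOT G1=NOT 1=0 G1=(1+1>=2)=1 G2=G0|G3=1|1=1 G3=G2=1 G4=G2=1 -> 01111
Step 2: G0=NOT G1=NOT 1=0 G1=(1+0>=2)=0 G2=G0|G3=0|1=1 G3=G2=1 G4=G2=1 -> 00111
Step 3: G0=NOT G1=NOT 0=1 G1=(1+0>=2)=0 G2=G0|G3=0|1=1 G3=G2=1 G4=G2=1 -> 10111
Step 4: G0=NOT G1=NOT 0=1 G1=(1+1>=2)=1 G2=G0|G3=1|1=1 G3=G2=1 G4=G2=1 -> 11111
Step 5: G0=NOT G1=NOT 1=0 G1=(1+1>=2)=1 G2=G0|G3=1|1=1 G3=G2=1 G4=G2=1 -> 01111
State from step 5 equals state from step 1 -> cycle length 4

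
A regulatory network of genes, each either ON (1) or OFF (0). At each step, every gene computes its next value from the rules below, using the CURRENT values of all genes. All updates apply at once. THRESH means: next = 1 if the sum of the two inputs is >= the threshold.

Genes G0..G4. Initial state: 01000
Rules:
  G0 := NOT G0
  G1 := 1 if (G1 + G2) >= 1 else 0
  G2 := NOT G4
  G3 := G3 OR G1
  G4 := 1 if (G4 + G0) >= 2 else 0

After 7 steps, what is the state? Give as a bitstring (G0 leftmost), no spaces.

Step 1: G0=NOT G0=NOT 0=1 G1=(1+0>=1)=1 G2=NOT G4=NOT 0=1 G3=G3|G1=0|1=1 G4=(0+0>=2)=0 -> 11110
Step 2: G0=NOT G0=NOT 1=0 G1=(1+1>=1)=1 G2=NOT G4=NOT 0=1 G3=G3|G1=1|1=1 G4=(0+1>=2)=0 -> 01110
Step 3: G0=NOT G0=NOT 0=1 G1=(1+1>=1)=1 G2=NOT G4=NOT 0=1 G3=G3|G1=1|1=1 G4=(0+0>=2)=0 -> 11110
Step 4: G0=NOT G0=NOT 1=0 G1=(1+1>=1)=1 G2=NOT G4=NOT 0=1 G3=G3|G1=1|1=1 G4=(0+1>=2)=0 -> 01110
Step 5: G0=NOT G0=NOT 0=1 G1=(1+1>=1)=1 G2=NOT G4=NOT 0=1 G3=G3|G1=1|1=1 G4=(0+0>=2)=0 -> 11110
Step 6: G0=NOT G0=NOT 1=0 G1=(1+1>=1)=1 G2=NOT G4=NOT 0=1 G3=G3|G1=1|1=1 G4=(0+1>=2)=0 -> 01110
Step 7: G0=NOT G0=NOT 0=1 G1=(1+1>=1)=1 G2=NOT G4=NOT 0=1 G3=G3|G1=1|1=1 G4=(0+0>=2)=0 -> 11110

11110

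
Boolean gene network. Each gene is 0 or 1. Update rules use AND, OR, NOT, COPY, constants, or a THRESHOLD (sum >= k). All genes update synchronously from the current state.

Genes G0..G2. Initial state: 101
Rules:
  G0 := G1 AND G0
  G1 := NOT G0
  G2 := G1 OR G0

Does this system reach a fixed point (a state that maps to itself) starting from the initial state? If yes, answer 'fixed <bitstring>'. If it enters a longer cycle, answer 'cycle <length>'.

Step 0: 101
Step 1: G0=G1&G0=0&1=0 G1=NOT G0=NOT 1=0 G2=G1|G0=0|1=1 -> 001
Step 2: G0=G1&G0=0&0=0 G1=NOT G0=NOT 0=1 G2=G1|G0=0|0=0 -> 010
Step 3: G0=G1&G0=1&0=0 G1=NOT G0=NOT 0=1 G2=G1|G0=1|0=1 -> 011
Step 4: G0=G1&G0=1&0=0 G1=NOT G0=NOT 0=1 G2=G1|G0=1|0=1 -> 011
Fixed point reached at step 3: 011

Answer: fixed 011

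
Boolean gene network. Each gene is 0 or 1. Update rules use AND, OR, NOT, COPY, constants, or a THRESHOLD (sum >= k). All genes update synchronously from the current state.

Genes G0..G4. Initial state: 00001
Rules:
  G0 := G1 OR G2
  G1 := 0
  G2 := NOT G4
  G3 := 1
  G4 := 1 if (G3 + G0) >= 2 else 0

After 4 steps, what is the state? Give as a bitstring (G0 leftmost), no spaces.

Step 1: G0=G1|G2=0|0=0 G1=0(const) G2=NOT G4=NOT 1=0 G3=1(const) G4=(0+0>=2)=0 -> 00010
Step 2: G0=G1|G2=0|0=0 G1=0(const) G2=NOT G4=NOT 0=1 G3=1(const) G4=(1+0>=2)=0 -> 00110
Step 3: G0=G1|G2=0|1=1 G1=0(const) G2=NOT G4=NOT 0=1 G3=1(const) G4=(1+0>=2)=0 -> 10110
Step 4: G0=G1|G2=0|1=1 G1=0(const) G2=NOT G4=NOT 0=1 G3=1(const) G4=(1+1>=2)=1 -> 10111

10111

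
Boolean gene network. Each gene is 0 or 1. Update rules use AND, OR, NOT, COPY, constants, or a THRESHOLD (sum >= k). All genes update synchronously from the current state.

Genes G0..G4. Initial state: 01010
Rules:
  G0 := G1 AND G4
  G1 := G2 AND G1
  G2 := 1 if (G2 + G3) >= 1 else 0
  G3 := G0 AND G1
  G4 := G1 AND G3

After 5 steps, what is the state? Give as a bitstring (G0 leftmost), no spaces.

Step 1: G0=G1&G4=1&0=0 G1=G2&G1=0&1=0 G2=(0+1>=1)=1 G3=G0&G1=0&1=0 G4=G1&G3=1&1=1 -> 00101
Step 2: G0=G1&G4=0&1=0 G1=G2&G1=1&0=0 G2=(1+0>=1)=1 G3=G0&G1=0&0=0 G4=G1&G3=0&0=0 -> 00100
Step 3: G0=G1&G4=0&0=0 G1=G2&G1=1&0=0 G2=(1+0>=1)=1 G3=G0&G1=0&0=0 G4=G1&G3=0&0=0 -> 00100
Step 4: G0=G1&G4=0&0=0 G1=G2&G1=1&0=0 G2=(1+0>=1)=1 G3=G0&G1=0&0=0 G4=G1&G3=0&0=0 -> 00100
Step 5: G0=G1&G4=0&0=0 G1=G2&G1=1&0=0 G2=(1+0>=1)=1 G3=G0&G1=0&0=0 G4=G1&G3=0&0=0 -> 00100

00100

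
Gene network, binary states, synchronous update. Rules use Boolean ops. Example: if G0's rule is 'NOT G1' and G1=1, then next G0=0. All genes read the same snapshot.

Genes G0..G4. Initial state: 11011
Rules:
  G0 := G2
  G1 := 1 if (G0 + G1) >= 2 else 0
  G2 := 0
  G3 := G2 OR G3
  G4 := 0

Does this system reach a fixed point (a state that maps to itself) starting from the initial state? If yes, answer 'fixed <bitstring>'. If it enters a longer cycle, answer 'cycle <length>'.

Step 0: 11011
Step 1: G0=G2=0 G1=(1+1>=2)=1 G2=0(const) G3=G2|G3=0|1=1 G4=0(const) -> 01010
Step 2: G0=G2=0 G1=(0+1>=2)=0 G2=0(const) G3=G2|G3=0|1=1 G4=0(const) -> 00010
Step 3: G0=G2=0 G1=(0+0>=2)=0 G2=0(const) G3=G2|G3=0|1=1 G4=0(const) -> 00010
Fixed point reached at step 2: 00010

Answer: fixed 00010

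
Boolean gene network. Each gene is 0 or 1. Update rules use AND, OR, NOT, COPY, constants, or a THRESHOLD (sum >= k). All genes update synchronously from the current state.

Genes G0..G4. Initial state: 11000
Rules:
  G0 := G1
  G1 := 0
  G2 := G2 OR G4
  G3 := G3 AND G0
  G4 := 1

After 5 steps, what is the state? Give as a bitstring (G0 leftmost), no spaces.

Step 1: G0=G1=1 G1=0(const) G2=G2|G4=0|0=0 G3=G3&G0=0&1=0 G4=1(const) -> 10001
Step 2: G0=G1=0 G1=0(const) G2=G2|G4=0|1=1 G3=G3&G0=0&1=0 G4=1(const) -> 00101
Step 3: G0=G1=0 G1=0(const) G2=G2|G4=1|1=1 G3=G3&G0=0&0=0 G4=1(const) -> 00101
Step 4: G0=G1=0 G1=0(const) G2=G2|G4=1|1=1 G3=G3&G0=0&0=0 G4=1(const) -> 00101
Step 5: G0=G1=0 G1=0(const) G2=G2|G4=1|1=1 G3=G3&G0=0&0=0 G4=1(const) -> 00101

00101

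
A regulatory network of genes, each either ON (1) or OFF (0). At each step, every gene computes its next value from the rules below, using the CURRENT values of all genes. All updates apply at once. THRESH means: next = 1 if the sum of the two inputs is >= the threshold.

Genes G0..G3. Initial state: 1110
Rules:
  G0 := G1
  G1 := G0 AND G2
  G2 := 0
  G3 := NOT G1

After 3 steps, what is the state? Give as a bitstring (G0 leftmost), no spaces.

Step 1: G0=G1=1 G1=G0&G2=1&1=1 G2=0(const) G3=NOT G1=NOT 1=0 -> 1100
Step 2: G0=G1=1 G1=G0&G2=1&0=0 G2=0(const) G3=NOT G1=NOT 1=0 -> 1000
Step 3: G0=G1=0 G1=G0&G2=1&0=0 G2=0(const) G3=NOT G1=NOT 0=1 -> 0001

0001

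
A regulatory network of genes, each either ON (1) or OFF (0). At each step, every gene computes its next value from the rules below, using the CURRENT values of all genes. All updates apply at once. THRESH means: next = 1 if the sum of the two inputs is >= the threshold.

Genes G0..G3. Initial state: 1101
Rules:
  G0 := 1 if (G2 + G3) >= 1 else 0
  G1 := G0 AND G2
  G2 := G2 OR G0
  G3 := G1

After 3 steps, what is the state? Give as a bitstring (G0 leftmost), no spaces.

Step 1: G0=(0+1>=1)=1 G1=G0&G2=1&0=0 G2=G2|G0=0|1=1 G3=G1=1 -> 1011
Step 2: G0=(1+1>=1)=1 G1=G0&G2=1&1=1 G2=G2|G0=1|1=1 G3=G1=0 -> 1110
Step 3: G0=(1+0>=1)=1 G1=G0&G2=1&1=1 G2=G2|G0=1|1=1 G3=G1=1 -> 1111

1111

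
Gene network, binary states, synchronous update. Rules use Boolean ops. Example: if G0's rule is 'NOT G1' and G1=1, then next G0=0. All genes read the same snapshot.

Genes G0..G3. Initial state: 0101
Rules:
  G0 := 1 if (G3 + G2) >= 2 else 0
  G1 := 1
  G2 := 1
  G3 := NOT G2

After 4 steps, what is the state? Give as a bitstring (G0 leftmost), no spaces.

Step 1: G0=(1+0>=2)=0 G1=1(const) G2=1(const) G3=NOT G2=NOT 0=1 -> 0111
Step 2: G0=(1+1>=2)=1 G1=1(const) G2=1(const) G3=NOT G2=NOT 1=0 -> 1110
Step 3: G0=(0+1>=2)=0 G1=1(const) G2=1(const) G3=NOT G2=NOT 1=0 -> 0110
Step 4: G0=(0+1>=2)=0 G1=1(const) G2=1(const) G3=NOT G2=NOT 1=0 -> 0110

0110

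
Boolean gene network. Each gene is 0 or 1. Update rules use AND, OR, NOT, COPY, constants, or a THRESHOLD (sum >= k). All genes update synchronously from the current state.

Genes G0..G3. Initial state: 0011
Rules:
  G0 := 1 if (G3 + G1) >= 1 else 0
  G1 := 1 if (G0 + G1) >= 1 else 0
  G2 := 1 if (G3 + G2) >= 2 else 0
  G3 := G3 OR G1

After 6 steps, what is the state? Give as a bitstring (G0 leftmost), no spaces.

Step 1: G0=(1+0>=1)=1 G1=(0+0>=1)=0 G2=(1+1>=2)=1 G3=G3|G1=1|0=1 -> 1011
Step 2: G0=(1+0>=1)=1 G1=(1+0>=1)=1 G2=(1+1>=2)=1 G3=G3|G1=1|0=1 -> 1111
Step 3: G0=(1+1>=1)=1 G1=(1+1>=1)=1 G2=(1+1>=2)=1 G3=G3|G1=1|1=1 -> 1111
Step 4: G0=(1+1>=1)=1 G1=(1+1>=1)=1 G2=(1+1>=2)=1 G3=G3|G1=1|1=1 -> 1111
Step 5: G0=(1+1>=1)=1 G1=(1+1>=1)=1 G2=(1+1>=2)=1 G3=G3|G1=1|1=1 -> 1111
Step 6: G0=(1+1>=1)=1 G1=(1+1>=1)=1 G2=(1+1>=2)=1 G3=G3|G1=1|1=1 -> 1111

1111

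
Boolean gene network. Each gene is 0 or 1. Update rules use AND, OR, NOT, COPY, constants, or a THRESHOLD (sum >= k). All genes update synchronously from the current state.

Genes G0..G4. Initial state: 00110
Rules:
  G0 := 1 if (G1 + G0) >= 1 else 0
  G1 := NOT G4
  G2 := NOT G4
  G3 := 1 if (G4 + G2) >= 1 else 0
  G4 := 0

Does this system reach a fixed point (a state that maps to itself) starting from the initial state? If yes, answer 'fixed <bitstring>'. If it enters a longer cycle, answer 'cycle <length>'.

Step 0: 00110
Step 1: G0=(0+0>=1)=0 G1=NOT G4=NOT 0=1 G2=NOT G4=NOT 0=1 G3=(0+1>=1)=1 G4=0(const) -> 01110
Step 2: G0=(1+0>=1)=1 G1=NOT G4=NOT 0=1 G2=NOT G4=NOT 0=1 G3=(0+1>=1)=1 G4=0(const) -> 11110
Step 3: G0=(1+1>=1)=1 G1=NOT G4=NOT 0=1 G2=NOT G4=NOT 0=1 G3=(0+1>=1)=1 G4=0(const) -> 11110
Fixed point reached at step 2: 11110

Answer: fixed 11110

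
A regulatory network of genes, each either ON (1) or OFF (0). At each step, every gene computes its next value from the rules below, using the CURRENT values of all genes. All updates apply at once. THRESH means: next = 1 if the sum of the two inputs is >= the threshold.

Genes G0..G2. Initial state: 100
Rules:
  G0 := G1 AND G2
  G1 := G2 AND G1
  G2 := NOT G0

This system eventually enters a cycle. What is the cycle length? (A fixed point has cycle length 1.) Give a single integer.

Answer: 1

Derivation:
Step 0: 100
Step 1: G0=G1&G2=0&0=0 G1=G2&G1=0&0=0 G2=NOT G0=NOT 1=0 -> 000
Step 2: G0=G1&G2=0&0=0 G1=G2&G1=0&0=0 G2=NOT G0=NOT 0=1 -> 001
Step 3: G0=G1&G2=0&1=0 G1=G2&G1=1&0=0 G2=NOT G0=NOT 0=1 -> 001
State from step 3 equals state from step 2 -> cycle length 1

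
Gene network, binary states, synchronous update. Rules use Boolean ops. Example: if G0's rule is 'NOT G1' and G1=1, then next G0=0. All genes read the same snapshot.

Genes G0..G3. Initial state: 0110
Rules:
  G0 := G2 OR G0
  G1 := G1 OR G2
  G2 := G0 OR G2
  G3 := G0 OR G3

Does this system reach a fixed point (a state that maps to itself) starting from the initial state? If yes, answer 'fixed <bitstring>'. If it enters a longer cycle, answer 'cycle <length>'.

Step 0: 0110
Step 1: G0=G2|G0=1|0=1 G1=G1|G2=1|1=1 G2=G0|G2=0|1=1 G3=G0|G3=0|0=0 -> 1110
Step 2: G0=G2|G0=1|1=1 G1=G1|G2=1|1=1 G2=G0|G2=1|1=1 G3=G0|G3=1|0=1 -> 1111
Step 3: G0=G2|G0=1|1=1 G1=G1|G2=1|1=1 G2=G0|G2=1|1=1 G3=G0|G3=1|1=1 -> 1111
Fixed point reached at step 2: 1111

Answer: fixed 1111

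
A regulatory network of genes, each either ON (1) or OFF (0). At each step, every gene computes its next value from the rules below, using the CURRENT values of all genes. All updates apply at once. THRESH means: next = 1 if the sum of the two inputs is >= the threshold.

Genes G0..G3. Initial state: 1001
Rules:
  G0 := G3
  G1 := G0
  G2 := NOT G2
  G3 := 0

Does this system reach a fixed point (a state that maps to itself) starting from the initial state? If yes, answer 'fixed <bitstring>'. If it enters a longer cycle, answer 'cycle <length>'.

Answer: cycle 2

Derivation:
Step 0: 1001
Step 1: G0=G3=1 G1=G0=1 G2=NOT G2=NOT 0=1 G3=0(const) -> 1110
Step 2: G0=G3=0 G1=G0=1 G2=NOT G2=NOT 1=0 G3=0(const) -> 0100
Step 3: G0=G3=0 G1=G0=0 G2=NOT G2=NOT 0=1 G3=0(const) -> 0010
Step 4: G0=G3=0 G1=G0=0 G2=NOT G2=NOT 1=0 G3=0(const) -> 0000
Step 5: G0=G3=0 G1=G0=0 G2=NOT G2=NOT 0=1 G3=0(const) -> 0010
Cycle of length 2 starting at step 3 -> no fixed point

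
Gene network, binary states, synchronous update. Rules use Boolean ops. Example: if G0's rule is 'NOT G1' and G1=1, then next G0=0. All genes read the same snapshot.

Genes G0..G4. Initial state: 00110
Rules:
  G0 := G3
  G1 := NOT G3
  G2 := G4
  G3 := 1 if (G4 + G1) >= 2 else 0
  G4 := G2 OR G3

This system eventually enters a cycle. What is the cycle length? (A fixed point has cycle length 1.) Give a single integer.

Answer: 4

Derivation:
Step 0: 00110
Step 1: G0=G3=1 G1=NOT G3=NOT 1=0 G2=G4=0 G3=(0+0>=2)=0 G4=G2|G3=1|1=1 -> 10001
Step 2: G0=G3=0 G1=NOT G3=NOT 0=1 G2=G4=1 G3=(1+0>=2)=0 G4=G2|G3=0|0=0 -> 01100
Step 3: G0=G3=0 G1=NOT G3=NOT 0=1 G2=G4=0 G3=(0+1>=2)=0 G4=G2|G3=1|0=1 -> 01001
Step 4: G0=G3=0 G1=NOT G3=NOT 0=1 G2=G4=1 G3=(1+1>=2)=1 G4=G2|G3=0|0=0 -> 01110
Step 5: G0=G3=1 G1=NOT G3=NOT 1=0 G2=G4=0 G3=(0+1>=2)=0 G4=G2|G3=1|1=1 -> 10001
State from step 5 equals state from step 1 -> cycle length 4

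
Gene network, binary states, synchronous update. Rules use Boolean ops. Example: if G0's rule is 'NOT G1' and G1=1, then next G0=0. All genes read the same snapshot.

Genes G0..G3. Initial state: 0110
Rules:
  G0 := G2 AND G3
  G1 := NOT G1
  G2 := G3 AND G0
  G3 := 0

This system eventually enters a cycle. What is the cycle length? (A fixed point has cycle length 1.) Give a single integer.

Answer: 2

Derivation:
Step 0: 0110
Step 1: G0=G2&G3=1&0=0 G1=NOT G1=NOT 1=0 G2=G3&G0=0&0=0 G3=0(const) -> 0000
Step 2: G0=G2&G3=0&0=0 G1=NOT G1=NOT 0=1 G2=G3&G0=0&0=0 G3=0(const) -> 0100
Step 3: G0=G2&G3=0&0=0 G1=NOT G1=NOT 1=0 G2=G3&G0=0&0=0 G3=0(const) -> 0000
State from step 3 equals state from step 1 -> cycle length 2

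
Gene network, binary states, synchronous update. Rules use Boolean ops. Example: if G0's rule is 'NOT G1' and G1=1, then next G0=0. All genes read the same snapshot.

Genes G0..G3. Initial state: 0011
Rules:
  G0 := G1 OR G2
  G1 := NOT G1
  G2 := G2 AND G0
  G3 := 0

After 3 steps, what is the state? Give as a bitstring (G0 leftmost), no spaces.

Step 1: G0=G1|G2=0|1=1 G1=NOT G1=NOT 0=1 G2=G2&G0=1&0=0 G3=0(const) -> 1100
Step 2: G0=G1|G2=1|0=1 G1=NOT G1=NOT 1=0 G2=G2&G0=0&1=0 G3=0(const) -> 1000
Step 3: G0=G1|G2=0|0=0 G1=NOT G1=NOT 0=1 G2=G2&G0=0&1=0 G3=0(const) -> 0100

0100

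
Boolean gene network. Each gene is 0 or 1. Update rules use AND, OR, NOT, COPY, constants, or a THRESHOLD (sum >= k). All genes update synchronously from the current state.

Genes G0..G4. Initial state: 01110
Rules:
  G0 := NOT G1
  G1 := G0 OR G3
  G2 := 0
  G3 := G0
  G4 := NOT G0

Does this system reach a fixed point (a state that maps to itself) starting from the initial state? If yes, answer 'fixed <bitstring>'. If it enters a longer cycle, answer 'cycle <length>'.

Step 0: 01110
Step 1: G0=NOT G1=NOT 1=0 G1=G0|G3=0|1=1 G2=0(const) G3=G0=0 G4=NOT G0=NOT 0=1 -> 01001
Step 2: G0=NOT G1=NOT 1=0 G1=G0|G3=0|0=0 G2=0(const) G3=G0=0 G4=NOT G0=NOT 0=1 -> 00001
Step 3: G0=NOT G1=NOT 0=1 G1=G0|G3=0|0=0 G2=0(const) G3=G0=0 G4=NOT G0=NOT 0=1 -> 10001
Step 4: G0=NOT G1=NOT 0=1 G1=G0|G3=1|0=1 G2=0(const) G3=G0=1 G4=NOT G0=NOT 1=0 -> 11010
Step 5: G0=NOT G1=NOT 1=0 G1=G0|G3=1|1=1 G2=0(const) G3=G0=1 G4=NOT G0=NOT 1=0 -> 01010
Step 6: G0=NOT G1=NOT 1=0 G1=G0|G3=0|1=1 G2=0(const) G3=G0=0 G4=NOT G0=NOT 0=1 -> 01001
Cycle of length 5 starting at step 1 -> no fixed point

Answer: cycle 5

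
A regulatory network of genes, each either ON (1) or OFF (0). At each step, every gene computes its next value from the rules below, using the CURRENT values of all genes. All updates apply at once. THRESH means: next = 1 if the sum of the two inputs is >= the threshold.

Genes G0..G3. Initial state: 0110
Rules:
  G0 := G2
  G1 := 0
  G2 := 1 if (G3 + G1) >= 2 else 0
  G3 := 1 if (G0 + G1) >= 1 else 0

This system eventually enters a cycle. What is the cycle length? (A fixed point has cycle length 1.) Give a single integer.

Answer: 1

Derivation:
Step 0: 0110
Step 1: G0=G2=1 G1=0(const) G2=(0+1>=2)=0 G3=(0+1>=1)=1 -> 1001
Step 2: G0=G2=0 G1=0(const) G2=(1+0>=2)=0 G3=(1+0>=1)=1 -> 0001
Step 3: G0=G2=0 G1=0(const) G2=(1+0>=2)=0 G3=(0+0>=1)=0 -> 0000
Step 4: G0=G2=0 G1=0(const) G2=(0+0>=2)=0 G3=(0+0>=1)=0 -> 0000
State from step 4 equals state from step 3 -> cycle length 1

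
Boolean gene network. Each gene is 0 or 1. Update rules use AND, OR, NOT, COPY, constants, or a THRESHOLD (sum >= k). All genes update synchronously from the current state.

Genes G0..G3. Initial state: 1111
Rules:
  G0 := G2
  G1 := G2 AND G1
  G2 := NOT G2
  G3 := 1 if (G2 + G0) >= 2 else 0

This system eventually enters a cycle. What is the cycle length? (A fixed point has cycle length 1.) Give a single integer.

Answer: 2

Derivation:
Step 0: 1111
Step 1: G0=G2=1 G1=G2&G1=1&1=1 G2=NOT G2=NOT 1=0 G3=(1+1>=2)=1 -> 1101
Step 2: G0=G2=0 G1=G2&G1=0&1=0 G2=NOT G2=NOT 0=1 G3=(0+1>=2)=0 -> 0010
Step 3: G0=G2=1 G1=G2&G1=1&0=0 G2=NOT G2=NOT 1=0 G3=(1+0>=2)=0 -> 1000
Step 4: G0=G2=0 G1=G2&G1=0&0=0 G2=NOT G2=NOT 0=1 G3=(0+1>=2)=0 -> 0010
State from step 4 equals state from step 2 -> cycle length 2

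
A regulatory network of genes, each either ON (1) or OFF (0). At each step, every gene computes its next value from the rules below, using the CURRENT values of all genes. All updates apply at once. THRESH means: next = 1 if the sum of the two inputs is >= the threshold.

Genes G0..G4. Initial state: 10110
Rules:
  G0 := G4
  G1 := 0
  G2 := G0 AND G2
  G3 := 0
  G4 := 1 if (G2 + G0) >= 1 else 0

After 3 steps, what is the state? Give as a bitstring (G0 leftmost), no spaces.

Step 1: G0=G4=0 G1=0(const) G2=G0&G2=1&1=1 G3=0(const) G4=(1+1>=1)=1 -> 00101
Step 2: G0=G4=1 G1=0(const) G2=G0&G2=0&1=0 G3=0(const) G4=(1+0>=1)=1 -> 10001
Step 3: G0=G4=1 G1=0(const) G2=G0&G2=1&0=0 G3=0(const) G4=(0+1>=1)=1 -> 10001

10001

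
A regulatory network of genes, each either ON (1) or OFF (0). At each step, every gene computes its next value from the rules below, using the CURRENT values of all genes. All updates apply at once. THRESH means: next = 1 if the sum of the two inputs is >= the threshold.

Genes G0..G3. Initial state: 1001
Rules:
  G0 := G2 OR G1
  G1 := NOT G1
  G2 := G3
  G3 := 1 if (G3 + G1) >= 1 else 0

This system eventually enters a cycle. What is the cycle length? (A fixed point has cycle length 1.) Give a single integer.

Step 0: 1001
Step 1: G0=G2|G1=0|0=0 G1=NOT G1=NOT 0=1 G2=G3=1 G3=(1+0>=1)=1 -> 0111
Step 2: G0=G2|G1=1|1=1 G1=NOT G1=NOT 1=0 G2=G3=1 G3=(1+1>=1)=1 -> 1011
Step 3: G0=G2|G1=1|0=1 G1=NOT G1=NOT 0=1 G2=G3=1 G3=(1+0>=1)=1 -> 1111
Step 4: G0=G2|G1=1|1=1 G1=NOT G1=NOT 1=0 G2=G3=1 G3=(1+1>=1)=1 -> 1011
State from step 4 equals state from step 2 -> cycle length 2

Answer: 2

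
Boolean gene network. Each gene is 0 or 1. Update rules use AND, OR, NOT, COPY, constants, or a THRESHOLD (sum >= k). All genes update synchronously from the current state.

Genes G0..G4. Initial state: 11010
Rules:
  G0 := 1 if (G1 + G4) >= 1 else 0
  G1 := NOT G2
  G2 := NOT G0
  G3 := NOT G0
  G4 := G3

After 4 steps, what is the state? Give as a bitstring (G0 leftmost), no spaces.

Step 1: G0=(1+0>=1)=1 G1=NOT G2=NOT 0=1 G2=NOT G0=NOT 1=0 G3=NOT G0=NOT 1=0 G4=G3=1 -> 11001
Step 2: G0=(1+1>=1)=1 G1=NOT G2=NOT 0=1 G2=NOT G0=NOT 1=0 G3=NOT G0=NOT 1=0 G4=G3=0 -> 11000
Step 3: G0=(1+0>=1)=1 G1=NOT G2=NOT 0=1 G2=NOT G0=NOT 1=0 G3=NOT G0=NOT 1=0 G4=G3=0 -> 11000
Step 4: G0=(1+0>=1)=1 G1=NOT G2=NOT 0=1 G2=NOT G0=NOT 1=0 G3=NOT G0=NOT 1=0 G4=G3=0 -> 11000

11000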